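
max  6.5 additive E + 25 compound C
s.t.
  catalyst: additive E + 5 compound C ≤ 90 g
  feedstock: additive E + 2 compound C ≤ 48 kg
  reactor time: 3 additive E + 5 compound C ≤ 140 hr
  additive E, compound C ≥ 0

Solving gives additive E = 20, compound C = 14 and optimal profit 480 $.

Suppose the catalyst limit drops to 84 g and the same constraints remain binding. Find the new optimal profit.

456

Binding: catalyst and feedstock. Non-binding: reactor time (10 unused).
Slack constraints have shadow price 0 (complementary slackness).
Dual feasibility on the basic columns requires 1·y_catalyst + 1·y_feedstock = 6.5, 5·y_catalyst + 2·y_feedstock = 25.
Solving: y_catalyst = 4, y_feedstock = 2.5.
Δz = y_catalyst·Δb = 4 × (-6) = -24, so new z* = 480 − 24 = 456.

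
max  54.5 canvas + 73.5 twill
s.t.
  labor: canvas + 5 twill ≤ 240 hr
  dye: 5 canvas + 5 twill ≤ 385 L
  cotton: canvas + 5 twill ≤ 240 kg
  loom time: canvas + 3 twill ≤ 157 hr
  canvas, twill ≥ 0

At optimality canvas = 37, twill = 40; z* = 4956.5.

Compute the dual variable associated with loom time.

9.5

Check each constraint at x*: labor 237/240 (slack 3); dye 385/385 (tight); cotton 237/240 (slack 3); loom time 157/157 (tight).
Since labor, cotton are not tight, their duals are 0.
From A_Bᵀ y = c: 5·y_dye + 1·y_loom time = 54.5; 5·y_dye + 3·y_loom time = 73.5.
This yields shadow prices y_dye = 9, y_loom time = 9.5.
Shadow price of loom time = 9.5.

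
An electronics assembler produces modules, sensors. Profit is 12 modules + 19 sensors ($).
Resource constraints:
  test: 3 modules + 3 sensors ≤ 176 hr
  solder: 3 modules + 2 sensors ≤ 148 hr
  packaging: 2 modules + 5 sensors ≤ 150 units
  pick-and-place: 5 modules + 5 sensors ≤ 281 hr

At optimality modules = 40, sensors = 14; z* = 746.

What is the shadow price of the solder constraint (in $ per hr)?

2

At the optimum: test uses 162 of 176 (slack = 14); solder uses 148 of 148 (binding); packaging uses 150 of 150 (binding); pick-and-place uses 270 of 281 (slack = 11).
Slack constraints have shadow price 0 (complementary slackness).
From A_Bᵀ y = c: 3·y_solder + 2·y_packaging = 12; 2·y_solder + 5·y_packaging = 19.
This yields shadow prices y_solder = 2, y_packaging = 3.
Shadow price of solder = 2.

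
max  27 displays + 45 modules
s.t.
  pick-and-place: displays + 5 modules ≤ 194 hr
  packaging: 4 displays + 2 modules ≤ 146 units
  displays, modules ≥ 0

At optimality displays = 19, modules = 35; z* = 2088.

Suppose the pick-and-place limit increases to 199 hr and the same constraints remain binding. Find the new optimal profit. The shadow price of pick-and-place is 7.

2123

Δb = 5, so new z* = 2088 + (7)·(5) = 2088 + 35 = 2123.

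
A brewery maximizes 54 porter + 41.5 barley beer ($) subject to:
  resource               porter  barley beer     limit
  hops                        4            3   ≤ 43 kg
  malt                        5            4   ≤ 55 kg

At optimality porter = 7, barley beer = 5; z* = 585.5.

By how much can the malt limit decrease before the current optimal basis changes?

1.25

Binding constraints: hops, malt. The basis is B = [[4,3],[5,4]] with det 1.
Per unit decrease in malt, x* moves by d = (3, -4).
The basis stays optimal until barley beer reaches 0; allowable decrease = 1.25 kg.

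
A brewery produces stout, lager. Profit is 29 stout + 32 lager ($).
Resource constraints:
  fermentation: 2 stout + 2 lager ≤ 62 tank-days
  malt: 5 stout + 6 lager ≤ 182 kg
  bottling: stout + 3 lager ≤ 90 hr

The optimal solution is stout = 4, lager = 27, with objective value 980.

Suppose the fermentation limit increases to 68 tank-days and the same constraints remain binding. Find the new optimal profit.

1022

Binding: fermentation and malt. Non-binding: bottling (5 unused).
Slack constraints have shadow price 0 (complementary slackness).
From A_Bᵀ y = c: 2·y_fermentation + 5·y_malt = 29; 2·y_fermentation + 6·y_malt = 32.
→ y_fermentation = 7 and y_malt = 3.
Δz = y_fermentation·Δb = 7 × (6) = 42, so new z* = 980 + 42 = 1022.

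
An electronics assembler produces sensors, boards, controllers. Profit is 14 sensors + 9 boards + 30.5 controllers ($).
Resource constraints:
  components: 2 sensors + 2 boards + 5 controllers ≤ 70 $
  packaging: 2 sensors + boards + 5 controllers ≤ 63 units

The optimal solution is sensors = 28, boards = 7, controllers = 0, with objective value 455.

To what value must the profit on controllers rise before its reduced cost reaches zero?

Both components and packaging are binding at x*.
Dual feasibility on the basic columns requires 2·y_components + 2·y_packaging = 14, 2·y_components + 1·y_packaging = 9.
→ y_components = 2 and y_packaging = 5.
controllers enters the basis when its profit ≥ yᵀa₃ = 2·5 + 5·5 = 35.

35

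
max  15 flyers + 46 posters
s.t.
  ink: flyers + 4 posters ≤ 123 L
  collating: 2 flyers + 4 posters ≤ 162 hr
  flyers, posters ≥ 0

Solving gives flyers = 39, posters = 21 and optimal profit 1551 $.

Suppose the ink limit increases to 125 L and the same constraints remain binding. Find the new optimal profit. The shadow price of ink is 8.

1567

Δb = 2, so new z* = 1551 + (8)·(2) = 1551 + 16 = 1567.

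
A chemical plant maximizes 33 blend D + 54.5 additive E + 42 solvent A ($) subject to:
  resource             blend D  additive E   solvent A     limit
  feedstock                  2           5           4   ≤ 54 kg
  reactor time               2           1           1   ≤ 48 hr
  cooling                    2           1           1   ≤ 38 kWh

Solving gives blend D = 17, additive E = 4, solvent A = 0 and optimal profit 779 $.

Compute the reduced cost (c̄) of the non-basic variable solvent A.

-3

Binding: feedstock and cooling. Non-binding: reactor time (10 unused).
Slack constraints have shadow price 0 (complementary slackness).
From A_Bᵀ y = c: 2·y_feedstock + 2·y_cooling = 33; 5·y_feedstock + 1·y_cooling = 54.5.
Solving: y_feedstock = 9.5, y_cooling = 7.
Reduced cost of solvent A: c₃ − yᵀa₃ = 42 − (9.5·4 + 7·1) = 42 − 45 = -3.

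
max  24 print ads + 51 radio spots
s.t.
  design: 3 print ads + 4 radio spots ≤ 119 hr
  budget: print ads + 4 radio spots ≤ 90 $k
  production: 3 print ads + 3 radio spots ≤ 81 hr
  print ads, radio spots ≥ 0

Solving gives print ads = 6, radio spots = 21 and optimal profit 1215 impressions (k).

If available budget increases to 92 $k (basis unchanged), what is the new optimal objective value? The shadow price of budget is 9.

Δb = 2, so new z* = 1215 + (9)·(2) = 1215 + 18 = 1233.

1233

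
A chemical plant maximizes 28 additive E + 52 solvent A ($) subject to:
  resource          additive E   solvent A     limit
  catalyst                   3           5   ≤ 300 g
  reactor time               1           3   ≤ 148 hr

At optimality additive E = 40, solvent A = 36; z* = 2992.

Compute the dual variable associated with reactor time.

4

Check each constraint at x*: catalyst 300/300 (tight); reactor time 148/148 (tight).
From A_Bᵀ y = c: 3·y_catalyst + 1·y_reactor time = 28; 5·y_catalyst + 3·y_reactor time = 52.
Solving: y_catalyst = 8, y_reactor time = 4.
Shadow price of reactor time = 4.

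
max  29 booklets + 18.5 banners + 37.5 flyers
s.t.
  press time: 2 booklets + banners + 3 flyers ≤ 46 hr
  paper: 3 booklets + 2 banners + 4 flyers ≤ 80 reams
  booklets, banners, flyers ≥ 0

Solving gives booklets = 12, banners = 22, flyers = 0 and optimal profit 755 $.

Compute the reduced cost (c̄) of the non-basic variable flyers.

-2

Both press time and paper are binding at x*.
The binding rows give the dual system: 2·y_press time + 3·y_paper = 29 and 1·y_press time + 2·y_paper = 18.5.
→ y_press time = 2.5 and y_paper = 8.
Reduced cost of flyers: c₃ − yᵀa₃ = 37.5 − (2.5·3 + 8·4) = 37.5 − 39.5 = -2.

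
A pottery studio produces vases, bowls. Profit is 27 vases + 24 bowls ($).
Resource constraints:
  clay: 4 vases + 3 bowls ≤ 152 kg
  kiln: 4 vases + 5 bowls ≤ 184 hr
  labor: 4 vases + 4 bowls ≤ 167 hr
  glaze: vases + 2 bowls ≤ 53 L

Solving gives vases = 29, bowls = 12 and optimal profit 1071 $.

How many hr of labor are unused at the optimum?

labor used = 4·29 + 4·12 = 164; slack = 167 − 164 = 3.

3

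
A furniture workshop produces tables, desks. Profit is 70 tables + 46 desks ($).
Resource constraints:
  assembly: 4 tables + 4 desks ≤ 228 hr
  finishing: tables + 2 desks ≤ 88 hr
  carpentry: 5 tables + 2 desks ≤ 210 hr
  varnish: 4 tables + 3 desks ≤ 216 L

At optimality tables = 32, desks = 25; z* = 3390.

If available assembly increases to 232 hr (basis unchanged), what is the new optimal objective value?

Check each constraint at x*: assembly 228/228 (tight); finishing 82/88 (slack 6); carpentry 210/210 (tight); varnish 203/216 (slack 13).
By complementary slackness, y = 0 for the non-binding constraints.
The binding rows give the dual system: 4·y_assembly + 5·y_carpentry = 70 and 4·y_assembly + 2·y_carpentry = 46.
Solving: y_assembly = 7.5, y_carpentry = 8.
Δz = y_assembly·Δb = 7.5 × (4) = 30, so new z* = 3390 + 30 = 3420.

3420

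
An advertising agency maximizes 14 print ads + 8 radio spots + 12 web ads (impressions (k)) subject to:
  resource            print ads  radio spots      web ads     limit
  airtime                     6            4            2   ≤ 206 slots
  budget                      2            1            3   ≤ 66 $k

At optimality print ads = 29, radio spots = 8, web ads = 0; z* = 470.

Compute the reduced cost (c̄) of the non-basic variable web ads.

-2

Both airtime and budget are binding at x*.
The binding rows give the dual system: 6·y_airtime + 2·y_budget = 14 and 4·y_airtime + 1·y_budget = 8.
→ y_airtime = 1 and y_budget = 4.
Reduced cost of web ads: c₃ − yᵀa₃ = 12 − (1·2 + 4·3) = 12 − 14 = -2.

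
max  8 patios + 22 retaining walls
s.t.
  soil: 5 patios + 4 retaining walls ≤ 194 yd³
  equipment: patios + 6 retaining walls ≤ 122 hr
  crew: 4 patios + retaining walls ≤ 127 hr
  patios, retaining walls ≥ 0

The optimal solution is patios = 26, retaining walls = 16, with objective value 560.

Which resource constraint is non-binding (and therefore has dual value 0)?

soil: 194/194 (binding)
equipment: 122/122 (binding)
crew: 120/127 (slack 7)
By complementary slackness, a constraint with positive slack has shadow price 0 → crew.

crew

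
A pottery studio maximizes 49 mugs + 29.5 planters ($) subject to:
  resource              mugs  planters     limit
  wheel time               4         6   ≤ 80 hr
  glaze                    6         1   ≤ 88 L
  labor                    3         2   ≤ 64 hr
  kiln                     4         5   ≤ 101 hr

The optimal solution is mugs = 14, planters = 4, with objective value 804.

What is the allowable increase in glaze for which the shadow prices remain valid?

32

Binding constraints: wheel time, glaze. The basis is B = [[4,6],[6,1]] with det -32.
Per unit increase in glaze, x* moves by d = (0.1875, -0.125).
The basis stays optimal until planters reaches 0; allowable increase = 32 L.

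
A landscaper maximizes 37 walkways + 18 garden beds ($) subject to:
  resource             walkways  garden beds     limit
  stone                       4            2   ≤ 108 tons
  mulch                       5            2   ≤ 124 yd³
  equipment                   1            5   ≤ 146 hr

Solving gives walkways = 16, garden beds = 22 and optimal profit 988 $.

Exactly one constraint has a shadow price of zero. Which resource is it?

equipment

stone: 108/108 (binding)
mulch: 124/124 (binding)
equipment: 126/146 (slack 20)
By complementary slackness, a constraint with positive slack has shadow price 0 → equipment.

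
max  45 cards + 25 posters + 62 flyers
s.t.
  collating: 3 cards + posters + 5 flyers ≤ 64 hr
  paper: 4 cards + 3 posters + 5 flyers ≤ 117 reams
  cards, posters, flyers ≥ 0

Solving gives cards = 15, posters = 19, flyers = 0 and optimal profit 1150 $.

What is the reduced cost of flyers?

Check each constraint at x*: collating 64/64 (tight); paper 117/117 (tight).
The binding rows give the dual system: 3·y_collating + 4·y_paper = 45 and 1·y_collating + 3·y_paper = 25.
Solving: y_collating = 7, y_paper = 6.
Reduced cost of flyers: c₃ − yᵀa₃ = 62 − (7·5 + 6·5) = 62 − 65 = -3.

-3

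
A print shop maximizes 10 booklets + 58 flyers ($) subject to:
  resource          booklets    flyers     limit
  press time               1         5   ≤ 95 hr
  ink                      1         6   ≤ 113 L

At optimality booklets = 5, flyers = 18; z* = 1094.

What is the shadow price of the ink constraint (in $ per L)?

8

Check each constraint at x*: press time 95/95 (tight); ink 113/113 (tight).
From A_Bᵀ y = c: 1·y_press time + 1·y_ink = 10; 5·y_press time + 6·y_ink = 58.
This yields shadow prices y_press time = 2, y_ink = 8.
Shadow price of ink = 8.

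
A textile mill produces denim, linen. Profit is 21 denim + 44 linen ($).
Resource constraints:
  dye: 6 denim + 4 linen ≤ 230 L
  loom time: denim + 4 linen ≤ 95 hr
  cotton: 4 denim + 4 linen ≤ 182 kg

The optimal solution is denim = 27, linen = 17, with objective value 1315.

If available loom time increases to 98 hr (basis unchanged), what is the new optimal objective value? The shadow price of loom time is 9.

1342

Δb = 3, so new z* = 1315 + (9)·(3) = 1315 + 27 = 1342.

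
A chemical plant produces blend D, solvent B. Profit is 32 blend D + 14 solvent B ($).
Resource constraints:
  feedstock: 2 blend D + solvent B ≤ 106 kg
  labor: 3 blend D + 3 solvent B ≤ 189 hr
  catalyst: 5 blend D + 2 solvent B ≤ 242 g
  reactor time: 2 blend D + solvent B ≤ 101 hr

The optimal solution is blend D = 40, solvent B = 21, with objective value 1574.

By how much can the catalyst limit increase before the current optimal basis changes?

Binding constraints: catalyst, reactor time. The basis is B = [[5,2],[2,1]] with det 1.
Per unit increase in catalyst, x* moves by d = (1, -2).
The basis stays optimal until solvent B reaches 0; allowable increase = 10.5 g.

10.5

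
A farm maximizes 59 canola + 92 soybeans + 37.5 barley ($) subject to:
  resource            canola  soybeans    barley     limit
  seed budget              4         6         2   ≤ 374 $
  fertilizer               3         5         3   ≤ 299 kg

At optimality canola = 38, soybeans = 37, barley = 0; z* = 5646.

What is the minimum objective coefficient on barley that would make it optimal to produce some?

40

Both seed budget and fertilizer are binding at x*.
The binding rows give the dual system: 4·y_seed budget + 3·y_fertilizer = 59 and 6·y_seed budget + 5·y_fertilizer = 92.
→ y_seed budget = 9.5 and y_fertilizer = 7.
barley enters the basis when its profit ≥ yᵀa₃ = 9.5·2 + 7·3 = 40.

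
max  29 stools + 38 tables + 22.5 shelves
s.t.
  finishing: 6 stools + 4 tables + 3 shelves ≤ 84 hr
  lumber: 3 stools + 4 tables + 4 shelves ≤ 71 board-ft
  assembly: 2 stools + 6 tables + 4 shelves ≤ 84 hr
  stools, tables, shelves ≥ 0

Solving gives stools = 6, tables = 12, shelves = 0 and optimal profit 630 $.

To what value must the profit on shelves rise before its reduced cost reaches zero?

At the optimum: finishing uses 84 of 84 (binding); lumber uses 66 of 71 (slack = 5); assembly uses 84 of 84 (binding).
Since lumber is not tight, its dual is 0.
The binding rows give the dual system: 6·y_finishing + 2·y_assembly = 29 and 4·y_finishing + 6·y_assembly = 38.
→ y_finishing = 3.5 and y_assembly = 4.
shelves enters the basis when its profit ≥ yᵀa₃ = 3.5·3 + 4·4 = 26.5.

26.5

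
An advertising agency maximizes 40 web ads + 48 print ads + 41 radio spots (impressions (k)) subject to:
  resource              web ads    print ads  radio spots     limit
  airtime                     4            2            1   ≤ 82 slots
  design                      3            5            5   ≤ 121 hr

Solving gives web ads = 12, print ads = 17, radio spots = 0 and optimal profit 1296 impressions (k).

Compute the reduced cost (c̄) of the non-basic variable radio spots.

Check each constraint at x*: airtime 82/82 (tight); design 121/121 (tight).
From A_Bᵀ y = c: 4·y_airtime + 3·y_design = 40; 2·y_airtime + 5·y_design = 48.
This yields shadow prices y_airtime = 4, y_design = 8.
Reduced cost of radio spots: c₃ − yᵀa₃ = 41 − (4·1 + 8·5) = 41 − 44 = -3.

-3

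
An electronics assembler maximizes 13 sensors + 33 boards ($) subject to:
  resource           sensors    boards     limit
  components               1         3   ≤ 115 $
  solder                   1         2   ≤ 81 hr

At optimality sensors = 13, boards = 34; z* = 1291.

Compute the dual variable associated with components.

Check each constraint at x*: components 115/115 (tight); solder 81/81 (tight).
From A_Bᵀ y = c: 1·y_components + 1·y_solder = 13; 3·y_components + 2·y_solder = 33.
Solving: y_components = 7, y_solder = 6.
Shadow price of components = 7.

7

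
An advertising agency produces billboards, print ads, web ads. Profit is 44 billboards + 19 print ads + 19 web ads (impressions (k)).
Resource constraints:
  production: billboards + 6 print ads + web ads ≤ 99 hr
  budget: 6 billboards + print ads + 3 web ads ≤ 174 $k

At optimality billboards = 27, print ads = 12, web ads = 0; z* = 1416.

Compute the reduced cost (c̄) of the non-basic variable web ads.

At the optimum: production uses 99 of 99 (binding); budget uses 174 of 174 (binding).
The binding rows give the dual system: 1·y_production + 6·y_budget = 44 and 6·y_production + 1·y_budget = 19.
This yields shadow prices y_production = 2, y_budget = 7.
Reduced cost of web ads: c₃ − yᵀa₃ = 19 − (2·1 + 7·3) = 19 − 23 = -4.

-4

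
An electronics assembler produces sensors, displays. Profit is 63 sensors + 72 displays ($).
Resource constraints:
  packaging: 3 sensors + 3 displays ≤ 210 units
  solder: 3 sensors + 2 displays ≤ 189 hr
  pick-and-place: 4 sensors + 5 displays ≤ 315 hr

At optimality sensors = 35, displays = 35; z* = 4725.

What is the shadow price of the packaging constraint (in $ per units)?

At the optimum: packaging uses 210 of 210 (binding); solder uses 175 of 189 (slack = 14); pick-and-place uses 315 of 315 (binding).
Since solder is not tight, its dual is 0.
From A_Bᵀ y = c: 3·y_packaging + 4·y_pick-and-place = 63; 3·y_packaging + 5·y_pick-and-place = 72.
→ y_packaging = 9 and y_pick-and-place = 9.
Shadow price of packaging = 9.

9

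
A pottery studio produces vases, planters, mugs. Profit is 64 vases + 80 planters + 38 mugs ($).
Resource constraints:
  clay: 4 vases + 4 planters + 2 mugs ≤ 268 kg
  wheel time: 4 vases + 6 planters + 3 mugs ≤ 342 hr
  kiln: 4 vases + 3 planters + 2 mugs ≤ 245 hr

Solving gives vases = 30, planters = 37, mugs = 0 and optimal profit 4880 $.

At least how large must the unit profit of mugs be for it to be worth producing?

Binding: clay and wheel time. Non-binding: kiln (14 unused).
Since kiln is not tight, its dual is 0.
Dual feasibility on the basic columns requires 4·y_clay + 4·y_wheel time = 64, 4·y_clay + 6·y_wheel time = 80.
→ y_clay = 8 and y_wheel time = 8.
mugs enters the basis when its profit ≥ yᵀa₃ = 8·2 + 8·3 = 40.

40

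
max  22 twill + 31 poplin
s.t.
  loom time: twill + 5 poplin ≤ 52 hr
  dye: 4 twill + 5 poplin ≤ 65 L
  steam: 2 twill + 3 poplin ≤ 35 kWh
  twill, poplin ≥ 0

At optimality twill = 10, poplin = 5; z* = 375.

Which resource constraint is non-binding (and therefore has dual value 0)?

loom time

loom time: 35/52 (slack 17)
dye: 65/65 (binding)
steam: 35/35 (binding)
By complementary slackness, a constraint with positive slack has shadow price 0 → loom time.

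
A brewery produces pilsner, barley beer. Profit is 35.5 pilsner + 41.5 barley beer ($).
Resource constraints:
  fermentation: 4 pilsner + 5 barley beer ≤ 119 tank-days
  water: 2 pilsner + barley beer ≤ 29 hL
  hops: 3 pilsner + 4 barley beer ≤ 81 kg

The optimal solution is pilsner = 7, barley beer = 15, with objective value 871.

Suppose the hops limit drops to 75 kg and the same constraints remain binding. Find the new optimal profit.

814

Binding: water and hops. Non-binding: fermentation (16 unused).
By complementary slackness, y = 0 for the non-binding constraint.
From A_Bᵀ y = c: 2·y_water + 3·y_hops = 35.5; 1·y_water + 4·y_hops = 41.5.
Solving: y_water = 3.5, y_hops = 9.5.
Δz = y_hops·Δb = 9.5 × (-6) = -57, so new z* = 871 − 57 = 814.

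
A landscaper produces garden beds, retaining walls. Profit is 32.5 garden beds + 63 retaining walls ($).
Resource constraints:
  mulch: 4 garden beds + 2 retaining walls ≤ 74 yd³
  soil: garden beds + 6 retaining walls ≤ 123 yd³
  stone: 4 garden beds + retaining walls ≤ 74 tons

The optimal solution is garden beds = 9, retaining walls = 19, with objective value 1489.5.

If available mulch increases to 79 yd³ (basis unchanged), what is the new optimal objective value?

1519.5

Check each constraint at x*: mulch 74/74 (tight); soil 123/123 (tight); stone 55/74 (slack 19).
Slack constraints have shadow price 0 (complementary slackness).
The binding rows give the dual system: 4·y_mulch + 1·y_soil = 32.5 and 2·y_mulch + 6·y_soil = 63.
This yields shadow prices y_mulch = 6, y_soil = 8.5.
Δz = y_mulch·Δb = 6 × (5) = 30, so new z* = 1489.5 + 30 = 1519.5.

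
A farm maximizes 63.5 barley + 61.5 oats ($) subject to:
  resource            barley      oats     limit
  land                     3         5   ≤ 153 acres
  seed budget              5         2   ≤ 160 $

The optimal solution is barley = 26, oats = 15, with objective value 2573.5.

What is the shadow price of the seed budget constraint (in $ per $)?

Check each constraint at x*: land 153/153 (tight); seed budget 160/160 (tight).
Dual feasibility on the basic columns requires 3·y_land + 5·y_seed budget = 63.5, 5·y_land + 2·y_seed budget = 61.5.
This yields shadow prices y_land = 9.5, y_seed budget = 7.
Shadow price of seed budget = 7.

7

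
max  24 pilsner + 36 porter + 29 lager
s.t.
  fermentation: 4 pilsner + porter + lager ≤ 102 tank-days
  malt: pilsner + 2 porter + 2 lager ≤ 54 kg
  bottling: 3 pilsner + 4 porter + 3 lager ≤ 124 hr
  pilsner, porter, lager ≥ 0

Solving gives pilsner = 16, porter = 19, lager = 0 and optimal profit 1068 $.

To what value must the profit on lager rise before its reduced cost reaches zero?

Binding: malt and bottling. Non-binding: fermentation (19 unused).
Since fermentation is not tight, its dual is 0.
The binding rows give the dual system: 1·y_malt + 3·y_bottling = 24 and 2·y_malt + 4·y_bottling = 36.
Solving: y_malt = 6, y_bottling = 6.
lager enters the basis when its profit ≥ yᵀa₃ = 6·2 + 6·3 = 30.

30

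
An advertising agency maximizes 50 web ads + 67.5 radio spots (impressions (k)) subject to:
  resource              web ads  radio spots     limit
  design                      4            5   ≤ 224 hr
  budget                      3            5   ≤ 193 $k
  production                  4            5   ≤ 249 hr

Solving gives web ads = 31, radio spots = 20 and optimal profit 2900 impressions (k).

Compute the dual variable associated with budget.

4

Binding: design and budget. Non-binding: production (25 unused).
Slack constraints have shadow price 0 (complementary slackness).
The binding rows give the dual system: 4·y_design + 3·y_budget = 50 and 5·y_design + 5·y_budget = 67.5.
→ y_design = 9.5 and y_budget = 4.
Shadow price of budget = 4.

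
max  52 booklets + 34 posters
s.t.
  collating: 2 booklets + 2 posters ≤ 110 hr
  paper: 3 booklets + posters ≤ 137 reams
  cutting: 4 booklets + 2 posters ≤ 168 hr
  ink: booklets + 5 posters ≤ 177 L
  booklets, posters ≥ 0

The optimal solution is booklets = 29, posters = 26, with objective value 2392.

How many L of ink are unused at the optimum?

18

ink used = 1·29 + 5·26 = 159; slack = 177 − 159 = 18.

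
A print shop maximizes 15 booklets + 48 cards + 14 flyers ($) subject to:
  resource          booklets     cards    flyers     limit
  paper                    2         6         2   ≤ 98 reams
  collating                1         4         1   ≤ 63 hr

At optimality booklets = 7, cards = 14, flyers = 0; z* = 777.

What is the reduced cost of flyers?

At the optimum: paper uses 98 of 98 (binding); collating uses 63 of 63 (binding).
From A_Bᵀ y = c: 2·y_paper + 1·y_collating = 15; 6·y_paper + 4·y_collating = 48.
This yields shadow prices y_paper = 6, y_collating = 3.
Reduced cost of flyers: c₃ − yᵀa₃ = 14 − (6·2 + 3·1) = 14 − 15 = -1.

-1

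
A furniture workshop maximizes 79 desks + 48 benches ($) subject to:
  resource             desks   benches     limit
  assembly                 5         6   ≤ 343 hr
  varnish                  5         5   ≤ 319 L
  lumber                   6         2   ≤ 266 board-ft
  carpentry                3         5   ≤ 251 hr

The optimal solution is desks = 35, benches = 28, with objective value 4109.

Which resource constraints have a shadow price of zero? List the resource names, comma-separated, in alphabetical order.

assembly: 343/343 (binding)
varnish: 315/319 (slack 4)
lumber: 266/266 (binding)
carpentry: 245/251 (slack 6)
By complementary slackness, a constraint with positive slack has shadow price 0 → carpentry, varnish.

carpentry, varnish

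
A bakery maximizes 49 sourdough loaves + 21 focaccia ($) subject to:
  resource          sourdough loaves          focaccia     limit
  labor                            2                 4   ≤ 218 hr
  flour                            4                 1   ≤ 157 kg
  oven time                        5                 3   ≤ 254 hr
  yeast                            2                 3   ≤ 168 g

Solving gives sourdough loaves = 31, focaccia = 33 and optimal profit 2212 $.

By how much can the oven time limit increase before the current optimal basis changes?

Binding constraints: flour, oven time. The basis is B = [[4,1],[5,3]] with det 7.
Per unit increase in oven time, x* moves by d = (-0.1429, 0.5714).
The basis stays optimal until yeast becomes binding; allowable increase = 4.9 hr.

4.9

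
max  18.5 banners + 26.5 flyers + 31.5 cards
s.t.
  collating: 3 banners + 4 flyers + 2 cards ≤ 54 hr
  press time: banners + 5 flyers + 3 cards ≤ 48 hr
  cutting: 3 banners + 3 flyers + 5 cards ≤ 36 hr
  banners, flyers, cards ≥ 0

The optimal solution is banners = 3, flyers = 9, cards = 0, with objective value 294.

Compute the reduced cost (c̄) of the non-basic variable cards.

-2

At the optimum: collating uses 45 of 54 (slack = 9); press time uses 48 of 48 (binding); cutting uses 36 of 36 (binding).
Since collating is not tight, its dual is 0.
Dual feasibility on the basic columns requires 1·y_press time + 3·y_cutting = 18.5, 5·y_press time + 3·y_cutting = 26.5.
This yields shadow prices y_press time = 2, y_cutting = 5.5.
Reduced cost of cards: c₃ − yᵀa₃ = 31.5 − (2·3 + 5.5·5) = 31.5 − 33.5 = -2.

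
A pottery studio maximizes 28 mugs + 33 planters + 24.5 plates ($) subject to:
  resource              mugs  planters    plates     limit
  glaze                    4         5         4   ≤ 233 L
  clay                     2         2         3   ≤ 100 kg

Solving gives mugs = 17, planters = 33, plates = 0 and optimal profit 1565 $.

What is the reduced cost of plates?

Check each constraint at x*: glaze 233/233 (tight); clay 100/100 (tight).
From A_Bᵀ y = c: 4·y_glaze + 2·y_clay = 28; 5·y_glaze + 2·y_clay = 33.
→ y_glaze = 5 and y_clay = 4.
Reduced cost of plates: c₃ − yᵀa₃ = 24.5 − (5·4 + 4·3) = 24.5 − 32 = -7.5.

-7.5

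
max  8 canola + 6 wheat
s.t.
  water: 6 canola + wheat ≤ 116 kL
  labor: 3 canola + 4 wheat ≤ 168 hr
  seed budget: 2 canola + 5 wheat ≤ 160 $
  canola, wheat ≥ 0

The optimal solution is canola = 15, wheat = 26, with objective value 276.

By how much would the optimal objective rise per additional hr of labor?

0

Binding: water and seed budget. Non-binding: labor (19 unused).
Since labor is not tight, its dual is 0.
Dual feasibility on the basic columns requires 6·y_water + 2·y_seed budget = 8, 1·y_water + 5·y_seed budget = 6.
This yields shadow prices y_water = 1, y_seed budget = 1.
Shadow price of labor = 0.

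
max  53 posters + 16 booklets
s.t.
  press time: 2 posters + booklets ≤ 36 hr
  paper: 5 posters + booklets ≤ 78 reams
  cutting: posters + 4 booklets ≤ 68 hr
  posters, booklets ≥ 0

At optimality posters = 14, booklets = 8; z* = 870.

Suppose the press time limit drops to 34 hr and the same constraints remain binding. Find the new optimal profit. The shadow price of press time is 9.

852

Δb = -2, so new z* = 870 + (9)·(-2) = 870 − 18 = 852.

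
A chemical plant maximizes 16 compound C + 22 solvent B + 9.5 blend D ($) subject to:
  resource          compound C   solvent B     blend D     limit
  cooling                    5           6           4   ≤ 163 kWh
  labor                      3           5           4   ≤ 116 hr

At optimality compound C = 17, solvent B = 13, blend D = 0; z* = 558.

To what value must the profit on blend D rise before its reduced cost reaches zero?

Both cooling and labor are binding at x*.
Dual feasibility on the basic columns requires 5·y_cooling + 3·y_labor = 16, 6·y_cooling + 5·y_labor = 22.
→ y_cooling = 2 and y_labor = 2.
blend D enters the basis when its profit ≥ yᵀa₃ = 2·4 + 2·4 = 16.

16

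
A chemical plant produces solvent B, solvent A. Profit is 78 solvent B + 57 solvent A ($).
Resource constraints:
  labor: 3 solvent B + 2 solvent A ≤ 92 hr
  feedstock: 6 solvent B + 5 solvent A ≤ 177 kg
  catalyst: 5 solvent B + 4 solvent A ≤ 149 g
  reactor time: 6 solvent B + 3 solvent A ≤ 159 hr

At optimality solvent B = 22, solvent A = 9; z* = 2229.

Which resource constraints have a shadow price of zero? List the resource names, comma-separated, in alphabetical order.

labor: 84/92 (slack 8)
feedstock: 177/177 (binding)
catalyst: 146/149 (slack 3)
reactor time: 159/159 (binding)
By complementary slackness, a constraint with positive slack has shadow price 0 → catalyst, labor.

catalyst, labor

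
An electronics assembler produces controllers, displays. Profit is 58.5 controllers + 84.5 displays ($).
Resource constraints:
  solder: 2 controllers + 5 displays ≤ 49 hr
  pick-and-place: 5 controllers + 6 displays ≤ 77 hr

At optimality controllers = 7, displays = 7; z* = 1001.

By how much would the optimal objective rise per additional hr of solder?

Both solder and pick-and-place are binding at x*.
Dual feasibility on the basic columns requires 2·y_solder + 5·y_pick-and-place = 58.5, 5·y_solder + 6·y_pick-and-place = 84.5.
This yields shadow prices y_solder = 5.5, y_pick-and-place = 9.5.
Shadow price of solder = 5.5.

5.5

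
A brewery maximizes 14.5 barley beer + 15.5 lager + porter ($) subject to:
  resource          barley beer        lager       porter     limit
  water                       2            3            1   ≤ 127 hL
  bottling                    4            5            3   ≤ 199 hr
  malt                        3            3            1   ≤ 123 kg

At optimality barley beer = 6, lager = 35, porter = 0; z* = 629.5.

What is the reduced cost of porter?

Binding: bottling and malt. Non-binding: water (10 unused).
By complementary slackness, y = 0 for the non-binding constraint.
From A_Bᵀ y = c: 4·y_bottling + 3·y_malt = 14.5; 5·y_bottling + 3·y_malt = 15.5.
This yields shadow prices y_bottling = 1, y_malt = 3.5.
Reduced cost of porter: c₃ − yᵀa₃ = 1 − (1·3 + 3.5·1) = 1 − 6.5 = -5.5.

-5.5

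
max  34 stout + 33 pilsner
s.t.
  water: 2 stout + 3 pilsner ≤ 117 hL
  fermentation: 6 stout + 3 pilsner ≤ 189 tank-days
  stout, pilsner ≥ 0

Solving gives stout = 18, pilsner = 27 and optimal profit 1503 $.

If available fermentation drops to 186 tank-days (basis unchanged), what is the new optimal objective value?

1494

Check each constraint at x*: water 117/117 (tight); fermentation 189/189 (tight).
The binding rows give the dual system: 2·y_water + 6·y_fermentation = 34 and 3·y_water + 3·y_fermentation = 33.
Solving: y_water = 8, y_fermentation = 3.
Δz = y_fermentation·Δb = 3 × (-3) = -9, so new z* = 1503 − 9 = 1494.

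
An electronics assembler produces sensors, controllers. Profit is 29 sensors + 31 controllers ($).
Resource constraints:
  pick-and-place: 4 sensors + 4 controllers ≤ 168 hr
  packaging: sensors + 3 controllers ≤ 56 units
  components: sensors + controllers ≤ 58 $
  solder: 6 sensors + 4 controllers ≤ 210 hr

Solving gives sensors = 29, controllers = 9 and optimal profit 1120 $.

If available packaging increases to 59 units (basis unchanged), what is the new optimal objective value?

At the optimum: pick-and-place uses 152 of 168 (slack = 16); packaging uses 56 of 56 (binding); components uses 38 of 58 (slack = 20); solder uses 210 of 210 (binding).
By complementary slackness, y = 0 for the non-binding constraints.
The binding rows give the dual system: 1·y_packaging + 6·y_solder = 29 and 3·y_packaging + 4·y_solder = 31.
→ y_packaging = 5 and y_solder = 4.
Δz = y_packaging·Δb = 5 × (3) = 15, so new z* = 1120 + 15 = 1135.

1135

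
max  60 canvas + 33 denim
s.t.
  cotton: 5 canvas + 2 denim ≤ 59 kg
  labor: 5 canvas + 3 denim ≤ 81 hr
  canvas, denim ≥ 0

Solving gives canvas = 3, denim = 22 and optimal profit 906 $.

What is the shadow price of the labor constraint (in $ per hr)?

9

At the optimum: cotton uses 59 of 59 (binding); labor uses 81 of 81 (binding).
Dual feasibility on the basic columns requires 5·y_cotton + 5·y_labor = 60, 2·y_cotton + 3·y_labor = 33.
This yields shadow prices y_cotton = 3, y_labor = 9.
Shadow price of labor = 9.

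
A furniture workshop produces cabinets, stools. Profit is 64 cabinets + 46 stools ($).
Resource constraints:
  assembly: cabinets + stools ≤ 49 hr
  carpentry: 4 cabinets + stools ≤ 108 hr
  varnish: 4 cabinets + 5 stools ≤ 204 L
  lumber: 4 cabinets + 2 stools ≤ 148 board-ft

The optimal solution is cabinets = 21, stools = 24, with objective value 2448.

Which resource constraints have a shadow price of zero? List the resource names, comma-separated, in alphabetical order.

assembly: 45/49 (slack 4)
carpentry: 108/108 (binding)
varnish: 204/204 (binding)
lumber: 132/148 (slack 16)
By complementary slackness, a constraint with positive slack has shadow price 0 → assembly, lumber.

assembly, lumber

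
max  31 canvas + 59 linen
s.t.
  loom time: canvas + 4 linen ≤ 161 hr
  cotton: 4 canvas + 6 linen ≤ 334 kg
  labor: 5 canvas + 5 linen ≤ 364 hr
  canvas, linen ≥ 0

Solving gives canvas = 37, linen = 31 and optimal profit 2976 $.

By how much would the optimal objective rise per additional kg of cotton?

At the optimum: loom time uses 161 of 161 (binding); cotton uses 334 of 334 (binding); labor uses 340 of 364 (slack = 24).
By complementary slackness, y = 0 for the non-binding constraint.
Dual feasibility on the basic columns requires 1·y_loom time + 4·y_cotton = 31, 4·y_loom time + 6·y_cotton = 59.
Solving: y_loom time = 5, y_cotton = 6.5.
Shadow price of cotton = 6.5.

6.5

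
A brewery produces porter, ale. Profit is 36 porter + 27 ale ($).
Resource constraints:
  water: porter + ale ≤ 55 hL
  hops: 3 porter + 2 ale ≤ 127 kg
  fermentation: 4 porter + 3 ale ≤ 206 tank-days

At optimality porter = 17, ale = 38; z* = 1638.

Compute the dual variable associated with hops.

9

Check each constraint at x*: water 55/55 (tight); hops 127/127 (tight); fermentation 182/206 (slack 24).
Since fermentation is not tight, its dual is 0.
The binding rows give the dual system: 1·y_water + 3·y_hops = 36 and 1·y_water + 2·y_hops = 27.
Solving: y_water = 9, y_hops = 9.
Shadow price of hops = 9.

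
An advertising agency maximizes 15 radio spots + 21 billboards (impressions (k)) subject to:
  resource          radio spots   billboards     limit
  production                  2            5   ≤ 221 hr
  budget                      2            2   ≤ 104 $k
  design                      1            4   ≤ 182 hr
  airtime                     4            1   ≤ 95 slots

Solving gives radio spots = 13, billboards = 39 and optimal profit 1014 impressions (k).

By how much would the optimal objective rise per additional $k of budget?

Binding: production and budget. Non-binding: design (13 unused), airtime (4 unused).
Slack constraints have shadow price 0 (complementary slackness).
The binding rows give the dual system: 2·y_production + 2·y_budget = 15 and 5·y_production + 2·y_budget = 21.
→ y_production = 2 and y_budget = 5.5.
Shadow price of budget = 5.5.

5.5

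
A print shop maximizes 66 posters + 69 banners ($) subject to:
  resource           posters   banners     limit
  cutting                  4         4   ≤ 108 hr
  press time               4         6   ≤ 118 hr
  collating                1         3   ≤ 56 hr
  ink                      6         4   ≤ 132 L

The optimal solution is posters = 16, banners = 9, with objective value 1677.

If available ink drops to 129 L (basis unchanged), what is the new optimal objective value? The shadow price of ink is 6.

1659

Δb = -3, so new z* = 1677 + (6)·(-3) = 1677 − 18 = 1659.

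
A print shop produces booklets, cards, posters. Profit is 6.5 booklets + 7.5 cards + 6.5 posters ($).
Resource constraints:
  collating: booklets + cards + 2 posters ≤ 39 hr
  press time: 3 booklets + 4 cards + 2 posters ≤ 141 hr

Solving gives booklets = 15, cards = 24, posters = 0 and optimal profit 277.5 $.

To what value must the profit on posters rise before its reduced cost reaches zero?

Both collating and press time are binding at x*.
The binding rows give the dual system: 1·y_collating + 3·y_press time = 6.5 and 1·y_collating + 4·y_press time = 7.5.
This yields shadow prices y_collating = 3.5, y_press time = 1.
posters enters the basis when its profit ≥ yᵀa₃ = 3.5·2 + 1·2 = 9.

9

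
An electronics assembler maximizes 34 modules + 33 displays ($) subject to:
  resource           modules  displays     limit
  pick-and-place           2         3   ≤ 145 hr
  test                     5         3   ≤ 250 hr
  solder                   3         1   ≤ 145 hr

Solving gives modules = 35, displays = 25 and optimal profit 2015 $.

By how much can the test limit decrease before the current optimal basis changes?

105

Binding constraints: pick-and-place, test. The basis is B = [[2,3],[5,3]] with det -9.
Per unit decrease in test, x* moves by d = (-0.3333, 0.2222).
The basis stays optimal until modules reaches 0; allowable decrease = 105 hr.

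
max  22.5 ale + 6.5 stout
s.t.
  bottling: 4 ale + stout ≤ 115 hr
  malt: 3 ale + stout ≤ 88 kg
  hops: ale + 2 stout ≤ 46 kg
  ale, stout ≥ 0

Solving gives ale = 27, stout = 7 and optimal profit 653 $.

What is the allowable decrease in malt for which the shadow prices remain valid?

1.75

Binding constraints: bottling, malt. The basis is B = [[4,1],[3,1]] with det 1.
Per unit decrease in malt, x* moves by d = (1, -4).
The basis stays optimal until stout reaches 0; allowable decrease = 1.75 kg.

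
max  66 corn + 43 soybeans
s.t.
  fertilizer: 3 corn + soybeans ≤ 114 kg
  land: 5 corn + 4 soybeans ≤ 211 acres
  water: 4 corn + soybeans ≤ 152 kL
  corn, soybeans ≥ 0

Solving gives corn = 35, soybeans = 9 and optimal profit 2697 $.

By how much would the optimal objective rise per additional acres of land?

9

At the optimum: fertilizer uses 114 of 114 (binding); land uses 211 of 211 (binding); water uses 149 of 152 (slack = 3).
Since water is not tight, its dual is 0.
The binding rows give the dual system: 3·y_fertilizer + 5·y_land = 66 and 1·y_fertilizer + 4·y_land = 43.
Solving: y_fertilizer = 7, y_land = 9.
Shadow price of land = 9.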